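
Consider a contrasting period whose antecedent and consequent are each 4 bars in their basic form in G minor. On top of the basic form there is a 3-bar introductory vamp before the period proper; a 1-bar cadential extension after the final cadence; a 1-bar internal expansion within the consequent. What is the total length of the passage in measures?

13 measures

Basic contrasting period: 4 + 4 = 8 bars.
8 (basic form) + 3 (introduction) + 1 (cadential extension) + 1 (internal expansion) = 13.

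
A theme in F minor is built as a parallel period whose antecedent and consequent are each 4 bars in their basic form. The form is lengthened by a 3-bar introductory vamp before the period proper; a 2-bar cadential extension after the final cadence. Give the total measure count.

13 measures

Basic parallel period: 4 + 4 = 8 bars.
8 (basic form) + 3 (introduction) + 2 (cadential extension) = 13.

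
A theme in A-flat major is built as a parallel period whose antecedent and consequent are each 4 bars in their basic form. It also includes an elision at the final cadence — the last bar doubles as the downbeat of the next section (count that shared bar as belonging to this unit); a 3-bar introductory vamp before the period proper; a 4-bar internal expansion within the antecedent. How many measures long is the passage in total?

15 measures

Basic parallel period: 4 + 4 = 8 bars.
8 (basic form) + 3 (introduction) + 4 (internal expansion) = 15.
The elision shares a bar with the next section but does not change this unit's count.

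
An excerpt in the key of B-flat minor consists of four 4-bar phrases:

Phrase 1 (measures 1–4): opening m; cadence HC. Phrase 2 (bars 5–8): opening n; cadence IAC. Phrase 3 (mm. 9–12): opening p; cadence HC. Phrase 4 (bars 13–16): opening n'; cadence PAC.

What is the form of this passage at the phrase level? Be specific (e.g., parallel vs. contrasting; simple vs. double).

Four phrases in two halves: the first half (bars 1-8) ends with an imperfect authentic cadence, the second (bars 9-16) with a perfect authentic cadence — a large antecedent–consequent pair, i.e. a double period.
Phrase 3 begins with different material from phrase 1, making it contrasting.

contrasting double period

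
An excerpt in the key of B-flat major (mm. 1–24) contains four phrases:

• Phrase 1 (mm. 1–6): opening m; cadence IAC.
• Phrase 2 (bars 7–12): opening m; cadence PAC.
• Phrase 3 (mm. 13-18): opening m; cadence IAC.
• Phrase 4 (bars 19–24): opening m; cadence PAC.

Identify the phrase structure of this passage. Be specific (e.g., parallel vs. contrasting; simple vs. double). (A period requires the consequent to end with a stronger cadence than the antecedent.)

The cadence pattern IAC–PAC–IAC–PAC is weak–strong twice, and phrases 3–4 restate phrases 1–2: a period heard twice, not a double period (which would end weakly at phrase 2).

repeated period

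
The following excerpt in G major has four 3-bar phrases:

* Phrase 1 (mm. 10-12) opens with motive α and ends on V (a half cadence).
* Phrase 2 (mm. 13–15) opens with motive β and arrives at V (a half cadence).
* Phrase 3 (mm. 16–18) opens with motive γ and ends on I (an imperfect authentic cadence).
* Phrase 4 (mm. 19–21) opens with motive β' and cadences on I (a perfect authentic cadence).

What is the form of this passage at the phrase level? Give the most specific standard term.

contrasting double period

Four phrases in two halves: the first half (mm. 10–15) ends with a half cadence, the second (mm. 16-21) with a perfect authentic cadence — a large antecedent–consequent pair, i.e. a double period.
Phrase 3 begins with different material from phrase 1, making it contrasting.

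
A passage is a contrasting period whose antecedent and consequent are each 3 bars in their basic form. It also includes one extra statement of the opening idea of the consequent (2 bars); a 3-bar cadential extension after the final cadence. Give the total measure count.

Basic contrasting period: 3 + 3 = 6 bars.
6 (basic form) + 2 (extra statement) + 3 (cadential extension) = 11.

11 measures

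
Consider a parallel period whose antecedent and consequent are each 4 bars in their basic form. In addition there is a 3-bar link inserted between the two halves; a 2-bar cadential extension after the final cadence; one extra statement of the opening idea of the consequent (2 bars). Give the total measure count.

15 measures

Basic parallel period: 4 + 4 = 8 bars.
8 (basic form) + 3 (link) + 2 (cadential extension) + 2 (extra statement) = 15.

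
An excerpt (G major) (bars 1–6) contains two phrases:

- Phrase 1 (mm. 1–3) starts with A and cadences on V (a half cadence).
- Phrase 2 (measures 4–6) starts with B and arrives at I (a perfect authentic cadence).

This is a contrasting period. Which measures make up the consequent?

measures 4–6

The phrase ending with the weaker cadence (half cadence) is the antecedent; the one ending more conclusively (perfect authentic cadence) is the consequent. The consequent is measures 4–6.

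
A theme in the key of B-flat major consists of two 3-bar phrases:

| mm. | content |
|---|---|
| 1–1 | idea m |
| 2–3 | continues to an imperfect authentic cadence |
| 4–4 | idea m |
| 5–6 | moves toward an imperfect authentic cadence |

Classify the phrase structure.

repeated phrase

Both phrases have the same opening (m) and the same cadence (imperfect authentic cadence): the second is a restatement, not a consequent, so this is a repeated phrase rather than a period.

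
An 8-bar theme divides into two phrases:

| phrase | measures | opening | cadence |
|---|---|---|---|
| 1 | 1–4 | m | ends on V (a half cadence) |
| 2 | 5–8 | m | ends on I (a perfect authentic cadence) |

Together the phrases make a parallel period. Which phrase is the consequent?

The phrase ending with the weaker cadence (half cadence) is the antecedent; the one ending more conclusively (perfect authentic cadence) is the consequent. The consequent is phrase 2.

phrase 2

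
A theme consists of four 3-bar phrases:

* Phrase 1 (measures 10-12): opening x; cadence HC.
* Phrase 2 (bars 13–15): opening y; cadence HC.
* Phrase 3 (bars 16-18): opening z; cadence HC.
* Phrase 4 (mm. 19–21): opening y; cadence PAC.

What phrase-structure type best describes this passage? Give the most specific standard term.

Four phrases in two halves: the first half (bars 10–15) ends with a half cadence, the second (measures 16–21) with a perfect authentic cadence — a large antecedent–consequent pair, i.e. a double period.
Phrase 3 begins with different material from phrase 1, making it contrasting.

contrasting double period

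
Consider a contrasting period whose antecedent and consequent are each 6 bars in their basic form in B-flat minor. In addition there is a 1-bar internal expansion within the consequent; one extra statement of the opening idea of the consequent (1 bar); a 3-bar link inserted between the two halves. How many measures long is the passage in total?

17 measures

Basic contrasting period: 6 + 6 = 12 bars.
12 (basic form) + 1 (internal expansion) + 1 (extra statement) + 3 (link) = 17.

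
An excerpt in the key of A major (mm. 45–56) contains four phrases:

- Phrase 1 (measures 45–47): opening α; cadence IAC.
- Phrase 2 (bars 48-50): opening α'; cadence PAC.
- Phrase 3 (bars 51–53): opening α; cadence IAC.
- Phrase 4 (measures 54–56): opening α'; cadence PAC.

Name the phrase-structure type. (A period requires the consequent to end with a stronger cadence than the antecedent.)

The cadence pattern IAC–PAC–IAC–PAC is weak–strong twice, and phrases 3–4 restate phrases 1–2: a period heard twice, not a double period (which would end weakly at phrase 2).

repeated period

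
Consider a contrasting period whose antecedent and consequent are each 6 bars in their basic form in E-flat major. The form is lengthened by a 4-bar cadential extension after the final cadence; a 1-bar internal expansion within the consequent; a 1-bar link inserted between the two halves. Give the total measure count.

18 measures

Basic contrasting period: 6 + 6 = 12 bars.
12 (basic form) + 4 (cadential extension) + 1 (internal expansion) + 1 (link) = 18.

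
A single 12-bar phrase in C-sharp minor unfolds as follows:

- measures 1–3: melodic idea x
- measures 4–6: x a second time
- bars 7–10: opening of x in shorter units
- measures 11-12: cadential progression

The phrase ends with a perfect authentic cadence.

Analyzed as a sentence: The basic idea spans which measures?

The presentation of a sentence is the basic idea (mm. 1–3) plus its repetition (bars 4–6); the basic idea is therefore bars 1-3.

measures 1–3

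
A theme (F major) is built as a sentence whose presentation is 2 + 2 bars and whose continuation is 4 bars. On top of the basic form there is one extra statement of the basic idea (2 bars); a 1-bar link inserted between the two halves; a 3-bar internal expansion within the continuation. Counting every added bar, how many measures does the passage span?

Basic sentence: 2 + 2 + 4 = 8 bars.
8 (basic form) + 2 (extra statement) + 1 (link) + 3 (internal expansion) = 14.

14 measures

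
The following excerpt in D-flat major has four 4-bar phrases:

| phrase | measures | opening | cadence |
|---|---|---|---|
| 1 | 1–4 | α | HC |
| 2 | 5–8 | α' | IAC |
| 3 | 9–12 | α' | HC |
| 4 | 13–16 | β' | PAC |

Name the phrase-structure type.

parallel double period

Four phrases in two halves: the first half (measures 1-8) ends with an imperfect authentic cadence, the second (bars 9-16) with a perfect authentic cadence — a large antecedent–consequent pair, i.e. a double period.
Phrase 3 begins with the same material as phrase 1, making it parallel.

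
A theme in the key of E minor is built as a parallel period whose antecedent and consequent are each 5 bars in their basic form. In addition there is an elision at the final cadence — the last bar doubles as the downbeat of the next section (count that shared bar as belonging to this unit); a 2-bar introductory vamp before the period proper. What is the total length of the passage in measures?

12 measures

Basic parallel period: 5 + 5 = 10 bars.
10 (basic form) + 2 (introduction) = 12.
The elision shares a bar with the next section but does not change this unit's count.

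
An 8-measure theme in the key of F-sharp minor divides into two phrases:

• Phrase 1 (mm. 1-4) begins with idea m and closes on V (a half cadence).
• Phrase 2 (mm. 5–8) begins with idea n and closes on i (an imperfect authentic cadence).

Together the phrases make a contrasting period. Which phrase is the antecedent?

The phrase ending with the weaker cadence (half cadence) is the antecedent; the one ending more conclusively (imperfect authentic cadence) is the consequent. The antecedent is phrase 1.

phrase 1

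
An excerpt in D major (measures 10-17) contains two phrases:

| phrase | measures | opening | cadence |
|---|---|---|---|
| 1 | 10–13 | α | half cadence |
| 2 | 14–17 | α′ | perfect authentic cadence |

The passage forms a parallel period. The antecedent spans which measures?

The antecedent is the phrase ending with the weaker cadence (half cadence, phrase 1) and the consequent the one ending more conclusively (perfect authentic cadence, phrase 2); the antecedent is bars 10-13.

measures 10–13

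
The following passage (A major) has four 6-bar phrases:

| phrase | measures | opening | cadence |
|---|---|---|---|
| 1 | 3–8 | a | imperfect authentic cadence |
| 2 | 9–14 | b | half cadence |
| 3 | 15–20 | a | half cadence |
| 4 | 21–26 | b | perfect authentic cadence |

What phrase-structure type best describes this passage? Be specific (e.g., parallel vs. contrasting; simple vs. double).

Four phrases in two halves: the first half (mm. 3–14) ends with a half cadence, the second (mm. 15-26) with a perfect authentic cadence — a large antecedent–consequent pair, i.e. a double period.
Phrase 3 begins with the same material as phrase 1, making it parallel.

parallel double period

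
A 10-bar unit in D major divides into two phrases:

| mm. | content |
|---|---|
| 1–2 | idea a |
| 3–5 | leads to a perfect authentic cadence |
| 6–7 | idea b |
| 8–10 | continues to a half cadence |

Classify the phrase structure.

phrase group

The second phrase closes with a half cadence, which is not stronger than the first phrase's perfect authentic cadence; without a weak→strong cadential pair there is no antecedent–consequent relationship, so this is a phrase group rather than a period.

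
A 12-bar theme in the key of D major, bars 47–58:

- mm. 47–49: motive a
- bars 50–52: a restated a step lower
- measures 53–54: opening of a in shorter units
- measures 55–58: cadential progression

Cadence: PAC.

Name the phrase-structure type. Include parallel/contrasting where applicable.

sentence

Basic idea (bars 47–49) + its repetition (mm. 50–52) form the presentation; fragmentation and cadence (mm. 53-58) form the continuation — the 12-bar whole is a sentence.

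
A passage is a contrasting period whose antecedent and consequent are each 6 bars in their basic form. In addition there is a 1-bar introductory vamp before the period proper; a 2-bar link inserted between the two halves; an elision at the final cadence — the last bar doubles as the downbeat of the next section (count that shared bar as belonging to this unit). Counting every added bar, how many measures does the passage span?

15 measures

Basic contrasting period: 6 + 6 = 12 bars.
12 (basic form) + 1 (introduction) + 2 (link) = 15.
The elision shares a bar with the next section but does not change this unit's count.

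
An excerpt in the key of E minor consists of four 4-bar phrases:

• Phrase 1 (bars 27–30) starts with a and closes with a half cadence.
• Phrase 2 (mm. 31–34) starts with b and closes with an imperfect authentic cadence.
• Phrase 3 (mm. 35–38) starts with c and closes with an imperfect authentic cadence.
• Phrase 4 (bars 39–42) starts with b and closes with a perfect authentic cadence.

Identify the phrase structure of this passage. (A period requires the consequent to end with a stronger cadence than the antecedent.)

contrasting double period

Four phrases in two halves: the first half (mm. 27–34) ends with an imperfect authentic cadence, the second (mm. 35-42) with a perfect authentic cadence — a large antecedent–consequent pair, i.e. a double period.
Phrase 3 begins with different material from phrase 1, making it contrasting.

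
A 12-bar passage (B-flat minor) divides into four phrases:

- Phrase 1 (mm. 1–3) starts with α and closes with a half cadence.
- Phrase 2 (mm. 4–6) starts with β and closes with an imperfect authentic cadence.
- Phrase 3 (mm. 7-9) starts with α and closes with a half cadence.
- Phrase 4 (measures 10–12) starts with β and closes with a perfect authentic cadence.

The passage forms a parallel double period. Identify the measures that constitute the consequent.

measures 7–12

In a double period the four phrases pair into a large antecedent (phrases 1–2, ending imperfect authentic cadence) and a large consequent (phrases 3–4, ending perfect authentic cadence). The consequent spans measures 7-12.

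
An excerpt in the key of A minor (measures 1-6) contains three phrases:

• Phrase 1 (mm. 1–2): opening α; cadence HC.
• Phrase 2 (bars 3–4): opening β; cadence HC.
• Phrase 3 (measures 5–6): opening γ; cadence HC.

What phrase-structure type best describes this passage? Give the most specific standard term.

The final phrase closes with a half cadence, which is not stronger than the preceding half cadence; the 3 phrases lack an overall antecedent–consequent design and so form a phrase group.

phrase group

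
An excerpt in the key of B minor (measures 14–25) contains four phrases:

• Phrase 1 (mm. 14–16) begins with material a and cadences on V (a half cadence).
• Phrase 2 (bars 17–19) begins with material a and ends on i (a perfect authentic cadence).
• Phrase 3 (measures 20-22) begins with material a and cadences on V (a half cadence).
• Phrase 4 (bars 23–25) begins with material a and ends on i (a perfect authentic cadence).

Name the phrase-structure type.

repeated period

The cadence pattern HC–PAC–HC–PAC is weak–strong twice, and phrases 3–4 restate phrases 1–2: a period heard twice, not a double period (which would end weakly at phrase 2).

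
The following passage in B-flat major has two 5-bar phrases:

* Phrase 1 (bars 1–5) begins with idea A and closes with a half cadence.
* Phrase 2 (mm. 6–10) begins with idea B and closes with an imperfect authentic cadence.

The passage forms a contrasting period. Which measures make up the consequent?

measures 6–10

The phrase ending with the weaker cadence (half cadence) is the antecedent; the one ending more conclusively (imperfect authentic cadence) is the consequent. The consequent is measures 6–10.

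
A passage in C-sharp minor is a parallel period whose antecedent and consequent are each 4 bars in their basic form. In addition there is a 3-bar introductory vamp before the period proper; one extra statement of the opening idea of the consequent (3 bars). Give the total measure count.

Basic parallel period: 4 + 4 = 8 bars.
8 (basic form) + 3 (introduction) + 3 (extra statement) = 14.

14 measures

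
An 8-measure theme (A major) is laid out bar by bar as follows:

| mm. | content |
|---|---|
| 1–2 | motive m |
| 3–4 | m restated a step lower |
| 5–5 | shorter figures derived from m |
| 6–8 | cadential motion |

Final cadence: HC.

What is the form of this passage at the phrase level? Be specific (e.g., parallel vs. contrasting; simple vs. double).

sentence

Basic idea (mm. 1-2) + its repetition (mm. 3–4) form the presentation; fragmentation and cadence (mm. 5–8) form the continuation — the 8-bar whole is a sentence.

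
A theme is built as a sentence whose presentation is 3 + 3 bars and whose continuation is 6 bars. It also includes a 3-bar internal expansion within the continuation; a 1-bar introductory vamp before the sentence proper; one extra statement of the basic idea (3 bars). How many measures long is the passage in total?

Basic sentence: 3 + 3 + 6 = 12 bars.
12 (basic form) + 3 (internal expansion) + 1 (introduction) + 3 (extra statement) = 19.

19 measures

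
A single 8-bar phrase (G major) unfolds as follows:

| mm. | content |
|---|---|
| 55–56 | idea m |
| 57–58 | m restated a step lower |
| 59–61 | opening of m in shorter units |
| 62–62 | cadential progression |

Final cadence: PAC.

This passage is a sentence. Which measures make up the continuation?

measures 59–62

After the presentation (mm. 55–58), the continuation covers the fragmentation through the cadence: measures 59–62.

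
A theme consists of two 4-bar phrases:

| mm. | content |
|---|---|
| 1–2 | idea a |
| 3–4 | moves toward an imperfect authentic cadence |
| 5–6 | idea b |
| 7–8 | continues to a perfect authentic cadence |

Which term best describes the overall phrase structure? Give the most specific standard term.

Phrase 1 ends with an imperfect authentic cadence (weaker) and phrase 2 with a perfect authentic cadence (stronger): antecedent + consequent = a period.
The two phrases open with different material (a / b), so the period is contrasting.

contrasting period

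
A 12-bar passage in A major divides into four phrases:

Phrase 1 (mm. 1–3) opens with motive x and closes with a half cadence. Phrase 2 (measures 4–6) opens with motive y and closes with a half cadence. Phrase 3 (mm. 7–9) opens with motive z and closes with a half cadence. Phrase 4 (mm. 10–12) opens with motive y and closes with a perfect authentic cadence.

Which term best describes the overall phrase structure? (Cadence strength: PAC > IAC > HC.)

Four phrases in two halves: the first half (mm. 1–6) ends with a half cadence, the second (bars 7–12) with a perfect authentic cadence — a large antecedent–consequent pair, i.e. a double period.
Phrase 3 begins with different material from phrase 1, making it contrasting.

contrasting double period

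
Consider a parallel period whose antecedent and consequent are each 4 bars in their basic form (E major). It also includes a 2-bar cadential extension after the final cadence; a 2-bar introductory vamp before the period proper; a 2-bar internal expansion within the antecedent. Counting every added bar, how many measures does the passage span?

14 measures

Basic parallel period: 4 + 4 = 8 bars.
8 (basic form) + 2 (cadential extension) + 2 (introduction) + 2 (internal expansion) = 14.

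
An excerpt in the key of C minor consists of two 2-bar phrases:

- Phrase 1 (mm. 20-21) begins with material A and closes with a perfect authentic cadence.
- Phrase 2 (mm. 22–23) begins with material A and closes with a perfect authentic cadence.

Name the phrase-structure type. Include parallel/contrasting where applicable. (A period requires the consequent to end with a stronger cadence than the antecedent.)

repeated phrase

Both phrases have the same opening (A) and the same cadence (perfect authentic cadence): the second is a restatement, not a consequent, so this is a repeated phrase rather than a period.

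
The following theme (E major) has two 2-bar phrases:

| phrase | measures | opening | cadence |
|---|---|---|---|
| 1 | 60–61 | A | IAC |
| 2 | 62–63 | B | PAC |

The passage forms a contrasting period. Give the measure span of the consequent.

measures 62–63

The antecedent is the phrase ending with the weaker cadence (imperfect authentic cadence, phrase 1) and the consequent the one ending more conclusively (perfect authentic cadence, phrase 2); the consequent is mm. 62–63.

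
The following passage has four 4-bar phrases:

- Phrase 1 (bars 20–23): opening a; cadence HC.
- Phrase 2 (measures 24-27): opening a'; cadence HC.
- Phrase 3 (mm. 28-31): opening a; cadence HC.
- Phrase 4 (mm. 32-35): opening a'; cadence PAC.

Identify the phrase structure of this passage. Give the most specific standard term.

Four phrases in two halves: the first half (measures 20–27) ends with a half cadence, the second (mm. 28–35) with a perfect authentic cadence — a large antecedent–consequent pair, i.e. a double period.
Phrase 3 begins with the same material as phrase 1, making it parallel.

parallel double period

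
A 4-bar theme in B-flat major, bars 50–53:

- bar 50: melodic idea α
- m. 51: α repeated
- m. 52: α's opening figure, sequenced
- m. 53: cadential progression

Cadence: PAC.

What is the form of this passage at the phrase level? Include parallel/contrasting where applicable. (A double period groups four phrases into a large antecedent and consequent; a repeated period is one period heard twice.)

Basic idea (measure 50) + its repetition (m. 51) form the presentation; fragmentation and cadence (mm. 52–53) form the continuation — the 4-bar whole is a sentence.

sentence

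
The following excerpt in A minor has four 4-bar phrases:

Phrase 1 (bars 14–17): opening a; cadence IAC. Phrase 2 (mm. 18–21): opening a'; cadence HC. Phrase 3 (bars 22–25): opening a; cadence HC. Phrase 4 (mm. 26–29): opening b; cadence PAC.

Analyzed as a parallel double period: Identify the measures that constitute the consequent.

measures 22–29

In a double period the four phrases pair into a large antecedent (phrases 1–2, ending half cadence) and a large consequent (phrases 3–4, ending perfect authentic cadence). The consequent spans mm. 22–29.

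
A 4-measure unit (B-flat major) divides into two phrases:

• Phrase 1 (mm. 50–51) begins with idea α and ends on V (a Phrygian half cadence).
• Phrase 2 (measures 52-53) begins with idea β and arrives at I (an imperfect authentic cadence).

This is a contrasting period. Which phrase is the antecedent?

phrase 1

The phrase ending with the weaker cadence (Phrygian half cadence) is the antecedent; the one ending more conclusively (imperfect authentic cadence) is the consequent. The antecedent is phrase 1.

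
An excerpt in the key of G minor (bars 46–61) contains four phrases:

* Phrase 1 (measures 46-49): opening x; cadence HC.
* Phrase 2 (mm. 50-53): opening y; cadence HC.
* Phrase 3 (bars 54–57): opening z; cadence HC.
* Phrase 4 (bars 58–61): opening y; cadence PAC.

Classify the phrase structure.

contrasting double period

Four phrases in two halves: the first half (mm. 46-53) ends with a half cadence, the second (measures 54-61) with a perfect authentic cadence — a large antecedent–consequent pair, i.e. a double period.
Phrase 3 begins with different material from phrase 1, making it contrasting.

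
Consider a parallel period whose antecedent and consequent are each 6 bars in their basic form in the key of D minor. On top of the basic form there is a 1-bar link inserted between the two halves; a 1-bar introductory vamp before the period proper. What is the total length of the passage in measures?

Basic parallel period: 6 + 6 = 12 bars.
12 (basic form) + 1 (link) + 1 (introduction) = 14.

14 measures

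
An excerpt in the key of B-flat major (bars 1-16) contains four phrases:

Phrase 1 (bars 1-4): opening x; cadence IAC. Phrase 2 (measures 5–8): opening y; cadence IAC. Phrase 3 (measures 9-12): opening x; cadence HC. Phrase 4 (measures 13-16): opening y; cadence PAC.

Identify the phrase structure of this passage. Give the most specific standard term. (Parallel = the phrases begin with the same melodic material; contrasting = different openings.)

Four phrases in two halves: the first half (mm. 1–8) ends with an imperfect authentic cadence, the second (mm. 9–16) with a perfect authentic cadence — a large antecedent–consequent pair, i.e. a double period.
Phrase 3 begins with the same material as phrase 1, making it parallel.

parallel double period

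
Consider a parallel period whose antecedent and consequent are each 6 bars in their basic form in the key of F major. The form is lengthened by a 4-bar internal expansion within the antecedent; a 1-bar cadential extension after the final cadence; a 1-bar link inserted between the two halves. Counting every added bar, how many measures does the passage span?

Basic parallel period: 6 + 6 = 12 bars.
12 (basic form) + 4 (internal expansion) + 1 (cadential extension) + 1 (link) = 18.

18 measures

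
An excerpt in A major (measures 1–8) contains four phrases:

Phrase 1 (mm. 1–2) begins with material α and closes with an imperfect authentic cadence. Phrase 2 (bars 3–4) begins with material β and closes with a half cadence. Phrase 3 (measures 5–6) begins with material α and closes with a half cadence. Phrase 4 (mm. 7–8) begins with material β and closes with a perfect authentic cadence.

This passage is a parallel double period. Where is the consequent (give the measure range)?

measures 5–8

In a double period the four phrases pair into a large antecedent (phrases 1–2, ending half cadence) and a large consequent (phrases 3–4, ending perfect authentic cadence). The consequent spans mm. 5-8.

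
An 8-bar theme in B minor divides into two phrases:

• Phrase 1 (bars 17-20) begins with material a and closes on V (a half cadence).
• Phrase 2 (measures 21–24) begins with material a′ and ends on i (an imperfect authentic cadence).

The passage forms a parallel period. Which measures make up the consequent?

measures 21–24

The phrase ending with the weaker cadence (half cadence) is the antecedent; the one ending more conclusively (imperfect authentic cadence) is the consequent. The consequent is measures 21–24.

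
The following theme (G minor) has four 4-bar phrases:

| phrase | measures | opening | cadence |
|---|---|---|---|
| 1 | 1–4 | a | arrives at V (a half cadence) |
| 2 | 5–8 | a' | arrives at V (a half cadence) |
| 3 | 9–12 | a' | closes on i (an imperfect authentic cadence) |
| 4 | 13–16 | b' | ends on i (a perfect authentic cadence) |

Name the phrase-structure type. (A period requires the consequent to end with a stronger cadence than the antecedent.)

Four phrases in two halves: the first half (bars 1–8) ends with a half cadence, the second (measures 9-16) with a perfect authentic cadence — a large antecedent–consequent pair, i.e. a double period.
Phrase 3 begins with the same material as phrase 1, making it parallel.

parallel double period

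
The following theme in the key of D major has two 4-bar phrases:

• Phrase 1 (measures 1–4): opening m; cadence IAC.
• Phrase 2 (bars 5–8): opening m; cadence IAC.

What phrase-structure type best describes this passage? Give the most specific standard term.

repeated phrase

Both phrases have the same opening (m) and the same cadence (imperfect authentic cadence): the second is a restatement, not a consequent, so this is a repeated phrase rather than a period.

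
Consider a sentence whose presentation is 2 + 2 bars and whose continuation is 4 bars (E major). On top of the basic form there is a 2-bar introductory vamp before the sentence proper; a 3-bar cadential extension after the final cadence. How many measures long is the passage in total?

13 measures

Basic sentence: 2 + 2 + 4 = 8 bars.
8 (basic form) + 2 (introduction) + 3 (cadential extension) = 13.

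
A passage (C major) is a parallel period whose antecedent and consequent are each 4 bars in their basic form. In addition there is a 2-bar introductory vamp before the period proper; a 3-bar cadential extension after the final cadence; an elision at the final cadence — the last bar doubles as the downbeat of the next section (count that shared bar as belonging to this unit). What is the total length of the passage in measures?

Basic parallel period: 4 + 4 = 8 bars.
8 (basic form) + 2 (introduction) + 3 (cadential extension) = 13.
The elision shares a bar with the next section but does not change this unit's count.

13 measures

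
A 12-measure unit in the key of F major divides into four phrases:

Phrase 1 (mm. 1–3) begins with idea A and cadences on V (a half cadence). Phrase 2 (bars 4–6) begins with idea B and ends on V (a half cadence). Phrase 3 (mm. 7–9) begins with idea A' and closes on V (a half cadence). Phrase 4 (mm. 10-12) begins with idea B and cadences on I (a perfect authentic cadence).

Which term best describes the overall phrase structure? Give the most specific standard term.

Four phrases in two halves: the first half (measures 1–6) ends with a half cadence, the second (bars 7-12) with a perfect authentic cadence — a large antecedent–consequent pair, i.e. a double period.
Phrase 3 begins with the same material as phrase 1, making it parallel.

parallel double period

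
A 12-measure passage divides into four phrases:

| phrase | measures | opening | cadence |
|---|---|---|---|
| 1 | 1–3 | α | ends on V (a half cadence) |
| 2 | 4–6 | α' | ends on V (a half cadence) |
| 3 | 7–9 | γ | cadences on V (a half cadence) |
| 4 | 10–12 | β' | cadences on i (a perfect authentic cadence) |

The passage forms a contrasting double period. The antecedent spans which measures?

In a double period the four phrases pair into a large antecedent (phrases 1–2, ending half cadence) and a large consequent (phrases 3–4, ending perfect authentic cadence). The antecedent spans mm. 1-6.

measures 1–6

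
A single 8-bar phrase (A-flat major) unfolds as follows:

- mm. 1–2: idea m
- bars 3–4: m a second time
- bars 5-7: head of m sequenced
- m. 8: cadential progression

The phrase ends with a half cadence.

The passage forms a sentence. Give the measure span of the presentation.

The presentation of a sentence is the basic idea (measures 1–2) plus its repetition (mm. 3-4); the presentation is therefore mm. 1-4.

measures 1–4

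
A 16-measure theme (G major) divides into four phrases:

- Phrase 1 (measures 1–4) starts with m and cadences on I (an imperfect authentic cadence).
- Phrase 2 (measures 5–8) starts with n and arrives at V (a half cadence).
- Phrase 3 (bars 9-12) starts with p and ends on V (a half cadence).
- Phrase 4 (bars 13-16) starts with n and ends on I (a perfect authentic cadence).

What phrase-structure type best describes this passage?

contrasting double period

Four phrases in two halves: the first half (mm. 1–8) ends with a half cadence, the second (mm. 9-16) with a perfect authentic cadence — a large antecedent–consequent pair, i.e. a double period.
Phrase 3 begins with different material from phrase 1, making it contrasting.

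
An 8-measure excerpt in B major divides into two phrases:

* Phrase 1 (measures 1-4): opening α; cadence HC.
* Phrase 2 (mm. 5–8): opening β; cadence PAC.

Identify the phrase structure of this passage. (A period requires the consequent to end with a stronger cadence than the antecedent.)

Phrase 1 ends with a half cadence (weaker) and phrase 2 with a perfect authentic cadence (stronger): antecedent + consequent = a period.
The two phrases open with different material (α / β), so the period is contrasting.

contrasting period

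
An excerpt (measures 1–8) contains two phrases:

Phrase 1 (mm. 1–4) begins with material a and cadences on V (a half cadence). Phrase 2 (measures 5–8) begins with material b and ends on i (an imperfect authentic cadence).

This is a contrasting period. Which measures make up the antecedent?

measures 1–4

The phrase ending with the weaker cadence (half cadence) is the antecedent; the one ending more conclusively (imperfect authentic cadence) is the consequent. The antecedent is measures 1–4.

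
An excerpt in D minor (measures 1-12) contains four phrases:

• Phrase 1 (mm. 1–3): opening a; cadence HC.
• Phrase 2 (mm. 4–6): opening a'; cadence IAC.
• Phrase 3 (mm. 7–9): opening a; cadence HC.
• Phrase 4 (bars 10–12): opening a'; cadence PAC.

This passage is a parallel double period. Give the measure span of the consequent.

measures 7–12

In a double period the four phrases pair into a large antecedent (phrases 1–2, ending imperfect authentic cadence) and a large consequent (phrases 3–4, ending perfect authentic cadence). The consequent spans mm. 7–12.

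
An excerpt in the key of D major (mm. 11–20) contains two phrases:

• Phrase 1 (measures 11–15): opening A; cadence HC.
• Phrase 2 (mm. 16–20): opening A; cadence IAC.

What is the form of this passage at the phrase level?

parallel period

Phrase 1 ends with a half cadence (weaker) and phrase 2 with an imperfect authentic cadence (stronger): antecedent + consequent = a period.
The two phrases open with the same material (A / A), so the period is parallel.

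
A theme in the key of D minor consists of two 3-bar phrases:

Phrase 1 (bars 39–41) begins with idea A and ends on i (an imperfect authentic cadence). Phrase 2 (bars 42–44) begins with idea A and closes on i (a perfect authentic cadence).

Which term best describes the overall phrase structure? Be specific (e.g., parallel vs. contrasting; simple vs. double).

Phrase 1 ends with an imperfect authentic cadence (weaker) and phrase 2 with a perfect authentic cadence (stronger): antecedent + consequent = a period.
The two phrases open with the same material (A / A), so the period is parallel.

parallel period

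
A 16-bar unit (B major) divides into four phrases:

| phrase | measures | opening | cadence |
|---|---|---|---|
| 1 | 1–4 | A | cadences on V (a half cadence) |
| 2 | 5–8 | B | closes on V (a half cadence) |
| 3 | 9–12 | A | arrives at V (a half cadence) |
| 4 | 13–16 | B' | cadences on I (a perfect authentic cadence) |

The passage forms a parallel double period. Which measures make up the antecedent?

measures 1–8

In a double period the first pair of phrases (ending half cadence) is the large antecedent and the second pair (ending perfect authentic cadence) is the large consequent; the antecedent is measures 1–8.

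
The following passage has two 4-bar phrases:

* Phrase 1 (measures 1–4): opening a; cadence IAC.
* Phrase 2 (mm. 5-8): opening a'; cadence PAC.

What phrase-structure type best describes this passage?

Phrase 1 ends with an imperfect authentic cadence (weaker) and phrase 2 with a perfect authentic cadence (stronger): antecedent + consequent = a period.
The two phrases open with the same material (a / a'), so the period is parallel.

parallel period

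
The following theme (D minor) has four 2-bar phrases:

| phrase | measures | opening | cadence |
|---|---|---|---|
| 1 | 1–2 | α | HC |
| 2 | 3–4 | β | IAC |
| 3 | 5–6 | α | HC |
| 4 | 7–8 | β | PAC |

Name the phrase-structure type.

parallel double period

Four phrases in two halves: the first half (bars 1–4) ends with an imperfect authentic cadence, the second (measures 5-8) with a perfect authentic cadence — a large antecedent–consequent pair, i.e. a double period.
Phrase 3 begins with the same material as phrase 1, making it parallel.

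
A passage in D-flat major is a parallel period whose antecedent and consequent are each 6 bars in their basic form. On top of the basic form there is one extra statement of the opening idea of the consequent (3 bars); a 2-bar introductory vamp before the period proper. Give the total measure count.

Basic parallel period: 6 + 6 = 12 bars.
12 (basic form) + 3 (extra statement) + 2 (introduction) = 17.

17 measures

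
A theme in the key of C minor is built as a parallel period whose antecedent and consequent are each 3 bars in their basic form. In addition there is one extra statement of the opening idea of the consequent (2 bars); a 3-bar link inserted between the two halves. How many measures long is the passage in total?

11 measures

Basic parallel period: 3 + 3 = 6 bars.
6 (basic form) + 2 (extra statement) + 3 (link) = 11.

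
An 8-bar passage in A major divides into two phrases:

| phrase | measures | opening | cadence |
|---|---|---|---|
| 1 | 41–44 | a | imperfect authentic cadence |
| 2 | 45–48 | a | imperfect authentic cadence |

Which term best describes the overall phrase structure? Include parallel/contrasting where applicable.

repeated phrase

Both phrases have the same opening (a) and the same cadence (imperfect authentic cadence): the second is a restatement, not a consequent, so this is a repeated phrase rather than a period.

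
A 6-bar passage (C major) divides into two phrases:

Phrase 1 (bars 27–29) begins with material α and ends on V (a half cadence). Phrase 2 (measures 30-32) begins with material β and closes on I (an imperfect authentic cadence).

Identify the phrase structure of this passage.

Phrase 1 ends with a half cadence (weaker) and phrase 2 with an imperfect authentic cadence (stronger): antecedent + consequent = a period.
The two phrases open with different material (α / β), so the period is contrasting.

contrasting period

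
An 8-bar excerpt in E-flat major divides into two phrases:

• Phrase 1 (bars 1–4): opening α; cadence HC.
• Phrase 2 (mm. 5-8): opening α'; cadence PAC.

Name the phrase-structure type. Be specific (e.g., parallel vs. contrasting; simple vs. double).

parallel period

Phrase 1 ends with a half cadence (weaker) and phrase 2 with a perfect authentic cadence (stronger): antecedent + consequent = a period.
The two phrases open with the same material (α / α'), so the period is parallel.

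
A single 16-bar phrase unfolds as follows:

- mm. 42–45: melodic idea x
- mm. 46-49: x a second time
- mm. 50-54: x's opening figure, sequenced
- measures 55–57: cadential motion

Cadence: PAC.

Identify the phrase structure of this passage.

Basic idea (mm. 42–45) + its repetition (mm. 46–49) form the presentation; fragmentation and cadence (mm. 50–57) form the continuation — the 16-bar whole is a sentence.

sentence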